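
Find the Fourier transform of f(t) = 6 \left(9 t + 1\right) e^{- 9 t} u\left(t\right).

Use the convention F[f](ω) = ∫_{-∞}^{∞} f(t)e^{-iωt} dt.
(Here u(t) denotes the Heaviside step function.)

F(ω) = \frac{6 \left(- i \omega - 18\right)}{\omega^{2} - 18 i \omega - 81}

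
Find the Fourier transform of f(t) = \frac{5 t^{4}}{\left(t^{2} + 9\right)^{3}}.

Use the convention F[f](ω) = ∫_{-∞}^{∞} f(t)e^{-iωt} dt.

F(ω) = \frac{5 \pi \left(3 \omega^{2} - 5 \left|{\omega}\right| + 1\right) e^{- 3 \left|{\omega}\right|}}{8}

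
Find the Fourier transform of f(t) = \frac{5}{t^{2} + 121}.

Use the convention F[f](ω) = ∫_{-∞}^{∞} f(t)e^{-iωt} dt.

F(ω) = \frac{5 \pi e^{- 11 \left|{\omega}\right|}}{11}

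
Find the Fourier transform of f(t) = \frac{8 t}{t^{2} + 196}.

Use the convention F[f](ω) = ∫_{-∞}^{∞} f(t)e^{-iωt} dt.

F(ω) = - 8 i \pi e^{- 14 \left|{\omega}\right|} \operatorname{sign}{\left(\omega \right)}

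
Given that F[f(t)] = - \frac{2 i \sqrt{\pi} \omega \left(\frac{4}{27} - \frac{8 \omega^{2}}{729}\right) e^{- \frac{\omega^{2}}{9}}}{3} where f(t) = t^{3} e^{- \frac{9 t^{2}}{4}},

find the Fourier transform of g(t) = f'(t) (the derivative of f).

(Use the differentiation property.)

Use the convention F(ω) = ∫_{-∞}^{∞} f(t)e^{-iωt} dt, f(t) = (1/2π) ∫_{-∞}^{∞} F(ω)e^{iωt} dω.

F[g](ω) = \frac{8 \sqrt{\pi} \omega^{2} \left(27 - 2 \omega^{2}\right) e^{- \frac{\omega^{2}}{9}}}{2187}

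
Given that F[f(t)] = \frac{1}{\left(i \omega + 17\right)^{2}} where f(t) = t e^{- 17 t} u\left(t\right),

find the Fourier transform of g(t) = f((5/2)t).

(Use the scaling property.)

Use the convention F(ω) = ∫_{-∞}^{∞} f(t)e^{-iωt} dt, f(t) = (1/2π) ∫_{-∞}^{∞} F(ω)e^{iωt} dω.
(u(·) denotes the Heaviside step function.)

F[g](ω) = \frac{10}{\left(2 i \omega + 85\right)^{2}}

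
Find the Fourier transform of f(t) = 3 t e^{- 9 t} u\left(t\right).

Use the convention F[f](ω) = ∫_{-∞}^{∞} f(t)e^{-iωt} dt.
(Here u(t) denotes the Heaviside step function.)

F(ω) = \frac{3}{\left(i \omega + 9\right)^{2}}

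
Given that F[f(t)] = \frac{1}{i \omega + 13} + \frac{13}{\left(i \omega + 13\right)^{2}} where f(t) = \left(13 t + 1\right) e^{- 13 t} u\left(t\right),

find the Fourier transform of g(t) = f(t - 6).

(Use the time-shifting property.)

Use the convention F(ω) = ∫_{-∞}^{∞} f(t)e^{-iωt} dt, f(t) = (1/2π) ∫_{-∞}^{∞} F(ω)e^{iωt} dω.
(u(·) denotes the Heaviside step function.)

F[g](ω) = \frac{\left(- i \omega - 26\right) e^{- 6 i \omega}}{\omega^{2} - 26 i \omega - 169}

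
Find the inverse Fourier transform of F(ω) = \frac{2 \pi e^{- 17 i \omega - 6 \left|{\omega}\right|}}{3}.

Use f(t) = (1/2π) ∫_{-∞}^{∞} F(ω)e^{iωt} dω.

f(t) = \frac{4}{\left(t - 17\right)^{2} + 36}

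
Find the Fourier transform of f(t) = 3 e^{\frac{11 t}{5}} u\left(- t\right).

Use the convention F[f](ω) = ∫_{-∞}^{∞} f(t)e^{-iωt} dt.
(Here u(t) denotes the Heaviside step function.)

F(ω) = - \frac{15}{5 i \omega - 11}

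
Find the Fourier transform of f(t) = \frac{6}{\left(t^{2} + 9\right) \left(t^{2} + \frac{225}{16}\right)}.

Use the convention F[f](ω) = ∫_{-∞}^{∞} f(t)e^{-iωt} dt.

F(ω) = \frac{32 \pi e^{- 3 \left|{\omega}\right|}}{81} - \frac{128 \pi e^{- \frac{15 \left|{\omega}\right|}{4}}}{405}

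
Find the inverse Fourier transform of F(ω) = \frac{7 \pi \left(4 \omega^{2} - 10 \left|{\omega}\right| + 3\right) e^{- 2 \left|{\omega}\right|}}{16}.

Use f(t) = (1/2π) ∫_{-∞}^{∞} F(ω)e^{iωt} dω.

f(t) = \frac{7 t^{4}}{\left(t^{2} + 4\right)^{3}}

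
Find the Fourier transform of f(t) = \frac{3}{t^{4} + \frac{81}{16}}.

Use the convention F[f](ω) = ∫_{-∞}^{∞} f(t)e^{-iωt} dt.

F(ω) = \frac{8 \pi e^{- \frac{3 \sqrt{2} \left|{\omega}\right|}{4}} \sin{\left(\frac{3 \sqrt{2} \left|{\omega}\right|}{4} + \frac{\pi}{4} \right)}}{9}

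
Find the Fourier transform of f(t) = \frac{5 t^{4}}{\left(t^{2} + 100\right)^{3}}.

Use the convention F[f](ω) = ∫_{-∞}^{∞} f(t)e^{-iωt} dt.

F(ω) = \frac{\pi \left(100 \omega^{2} - 50 \left|{\omega}\right| + 3\right) e^{- 10 \left|{\omega}\right|}}{16}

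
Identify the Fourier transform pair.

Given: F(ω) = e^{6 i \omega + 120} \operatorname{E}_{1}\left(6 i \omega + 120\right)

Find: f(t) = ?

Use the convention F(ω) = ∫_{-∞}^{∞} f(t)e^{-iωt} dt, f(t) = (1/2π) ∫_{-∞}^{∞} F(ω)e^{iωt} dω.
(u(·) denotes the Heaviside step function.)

f(t) = \frac{e^{- 20 t} u\left(t\right)}{t + 6}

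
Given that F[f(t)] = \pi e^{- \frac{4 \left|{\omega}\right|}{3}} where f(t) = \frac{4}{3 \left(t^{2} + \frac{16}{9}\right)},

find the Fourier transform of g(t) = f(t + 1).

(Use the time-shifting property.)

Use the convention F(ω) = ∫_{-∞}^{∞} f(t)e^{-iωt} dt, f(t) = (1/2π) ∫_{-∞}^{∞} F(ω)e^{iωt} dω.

F[g](ω) = \pi e^{i \omega - \frac{4 \left|{\omega}\right|}{3}}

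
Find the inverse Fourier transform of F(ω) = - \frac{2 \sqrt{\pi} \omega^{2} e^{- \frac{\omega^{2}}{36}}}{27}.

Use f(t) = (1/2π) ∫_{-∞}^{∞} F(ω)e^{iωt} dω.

f(t) = 2 \left(36 t^{2} - 2\right) e^{- 9 t^{2}}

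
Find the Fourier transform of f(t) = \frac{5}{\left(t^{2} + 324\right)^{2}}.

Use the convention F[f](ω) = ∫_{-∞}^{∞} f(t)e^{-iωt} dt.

F(ω) = \frac{5 \pi \left(18 \left|{\omega}\right| + 1\right) e^{- 18 \left|{\omega}\right|}}{11664}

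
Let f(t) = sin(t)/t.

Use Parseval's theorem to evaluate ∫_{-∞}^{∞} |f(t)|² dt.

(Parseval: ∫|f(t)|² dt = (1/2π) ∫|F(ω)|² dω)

∫|f(t)|² dt = \pi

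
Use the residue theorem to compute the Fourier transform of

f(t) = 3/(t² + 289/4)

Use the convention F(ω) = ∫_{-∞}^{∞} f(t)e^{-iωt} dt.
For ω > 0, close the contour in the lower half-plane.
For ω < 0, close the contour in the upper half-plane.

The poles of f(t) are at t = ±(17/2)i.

Let g(z) = f(z)e^{-iωz}; for large |z| the factor e^{-iωz} decays in the lower half-plane when ω > 0 and in the upper half-plane when ω < 0.

Case ω > 0 (lower half-plane, clockwise contour ⇒ F(ω) = -2πi·ΣRes):
  Res_{z = - \frac{17 i}{2}} g(z) = \frac{3 i e^{- \frac{17 \omega}{2}}}{17}
  F(ω) = -2πi·ΣRes = \frac{6 \pi e^{- \frac{17 \omega}{2}}}{17}

Case ω < 0 (upper half-plane, counterclockwise contour ⇒ F(ω) = +2πi·ΣRes):
  Res_{z = \frac{17 i}{2}} g(z) = - \frac{3 i e^{\frac{17 \omega}{2}}}{17}
  F(ω) = 2πi·ΣRes = \frac{6 \pi e^{\frac{17 \omega}{2}}}{17}

Both cases combine into a single formula in |ω|:

F(ω) = \frac{6 \pi e^{- \frac{17 \left|{\omega}\right|}{2}}}{17}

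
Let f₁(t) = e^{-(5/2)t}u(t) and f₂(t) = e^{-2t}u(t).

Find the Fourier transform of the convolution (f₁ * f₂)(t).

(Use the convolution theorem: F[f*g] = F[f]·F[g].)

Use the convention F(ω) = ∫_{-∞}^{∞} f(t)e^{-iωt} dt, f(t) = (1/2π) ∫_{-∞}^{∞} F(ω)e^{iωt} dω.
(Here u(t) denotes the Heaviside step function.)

F[f₁*f₂](ω) = \frac{2}{\left(i \omega + 2\right) \left(2 i \omega + 5\right)}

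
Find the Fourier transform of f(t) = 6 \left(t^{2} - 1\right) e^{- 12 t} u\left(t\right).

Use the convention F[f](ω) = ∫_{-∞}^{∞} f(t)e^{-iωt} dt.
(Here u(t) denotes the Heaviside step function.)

F(ω) = \frac{6 \left(2 i \omega - \left(i \omega + 12\right)^{3} + 24\right)}{\left(i \omega + 12\right)^{4}}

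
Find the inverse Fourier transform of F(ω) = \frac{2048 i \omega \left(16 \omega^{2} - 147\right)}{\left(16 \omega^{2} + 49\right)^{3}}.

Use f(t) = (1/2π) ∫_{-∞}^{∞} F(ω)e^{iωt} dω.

f(t) = 2 t e^{- \frac{7 \left|{t}\right|}{4}} \left|{t}\right|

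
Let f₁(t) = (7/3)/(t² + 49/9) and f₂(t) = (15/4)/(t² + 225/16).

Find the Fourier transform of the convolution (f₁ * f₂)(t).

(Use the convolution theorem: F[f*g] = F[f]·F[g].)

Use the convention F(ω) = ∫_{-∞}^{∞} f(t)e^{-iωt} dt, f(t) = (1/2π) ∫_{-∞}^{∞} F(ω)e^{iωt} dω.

F[f₁*f₂](ω) = \pi^{2} e^{- \frac{73 \left|{\omega}\right|}{12}}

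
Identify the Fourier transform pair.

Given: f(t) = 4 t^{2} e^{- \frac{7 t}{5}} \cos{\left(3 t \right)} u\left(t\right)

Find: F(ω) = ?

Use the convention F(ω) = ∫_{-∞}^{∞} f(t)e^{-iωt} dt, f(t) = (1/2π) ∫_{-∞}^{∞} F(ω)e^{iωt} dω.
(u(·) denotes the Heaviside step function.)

F(ω) = \frac{1000 \left(- 3375 i \omega + \left(5 i \omega + 7\right)^{3} - 4725\right)}{\left(\left(5 i \omega + 7\right)^{2} + 225\right)^{3}}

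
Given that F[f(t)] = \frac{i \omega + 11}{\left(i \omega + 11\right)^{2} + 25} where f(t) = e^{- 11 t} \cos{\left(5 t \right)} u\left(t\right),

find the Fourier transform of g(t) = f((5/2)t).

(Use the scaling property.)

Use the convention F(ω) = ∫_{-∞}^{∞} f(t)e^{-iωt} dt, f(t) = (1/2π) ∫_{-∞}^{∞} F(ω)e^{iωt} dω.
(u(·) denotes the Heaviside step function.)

F[g](ω) = \frac{2 \left(2 i \omega + 55\right)}{\left(2 i \omega + 55\right)^{2} + 625}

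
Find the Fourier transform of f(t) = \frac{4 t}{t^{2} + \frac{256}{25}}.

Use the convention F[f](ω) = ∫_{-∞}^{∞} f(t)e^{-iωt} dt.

F(ω) = - 4 i \pi e^{- \frac{16 \left|{\omega}\right|}{5}} \operatorname{sign}{\left(\omega \right)}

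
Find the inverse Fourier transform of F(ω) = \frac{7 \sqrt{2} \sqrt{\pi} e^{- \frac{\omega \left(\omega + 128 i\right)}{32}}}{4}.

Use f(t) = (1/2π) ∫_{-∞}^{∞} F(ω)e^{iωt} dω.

f(t) = 7 e^{- 8 \left(t - 4\right)^{2}}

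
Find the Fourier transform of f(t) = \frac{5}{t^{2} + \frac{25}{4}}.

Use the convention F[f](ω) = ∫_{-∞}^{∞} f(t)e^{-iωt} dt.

F(ω) = 2 \pi e^{- \frac{5 \left|{\omega}\right|}{2}}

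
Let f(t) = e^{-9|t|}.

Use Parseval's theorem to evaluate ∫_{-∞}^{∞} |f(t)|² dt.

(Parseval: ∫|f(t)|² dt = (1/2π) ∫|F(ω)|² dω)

∫|f(t)|² dt = \frac{1}{9}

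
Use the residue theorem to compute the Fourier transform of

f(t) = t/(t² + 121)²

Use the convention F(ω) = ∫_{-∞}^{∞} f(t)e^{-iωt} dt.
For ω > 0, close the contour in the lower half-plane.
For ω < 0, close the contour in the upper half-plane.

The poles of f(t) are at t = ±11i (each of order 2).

Let g(z) = f(z)e^{-iωz}; for large |z| the factor e^{-iωz} decays in the lower half-plane when ω > 0 and in the upper half-plane when ω < 0.

Case ω > 0 (lower half-plane, clockwise contour ⇒ F(ω) = -2πi·ΣRes):
  Res_{z = - 11 i} g(z) = \frac{\omega e^{- 11 \omega}}{44} (pole of order 2)
  F(ω) = -2πi·ΣRes = - \frac{i \pi \omega e^{- 11 \omega}}{22}

Case ω < 0 (upper half-plane, counterclockwise contour ⇒ F(ω) = +2πi·ΣRes):
  Res_{z = 11 i} g(z) = - \frac{\omega e^{11 \omega}}{44} (pole of order 2)
  F(ω) = 2πi·ΣRes = - \frac{i \pi \omega e^{11 \omega}}{22}

Both cases combine into a single formula in |ω|:

F(ω) = - \frac{i \pi \omega e^{- 11 \left|{\omega}\right|}}{22}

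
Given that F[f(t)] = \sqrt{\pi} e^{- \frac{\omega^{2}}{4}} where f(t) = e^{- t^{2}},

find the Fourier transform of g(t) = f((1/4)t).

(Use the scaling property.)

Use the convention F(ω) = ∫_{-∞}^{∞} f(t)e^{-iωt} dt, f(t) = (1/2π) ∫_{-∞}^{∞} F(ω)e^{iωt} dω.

F[g](ω) = 4 \sqrt{\pi} e^{- 4 \omega^{2}}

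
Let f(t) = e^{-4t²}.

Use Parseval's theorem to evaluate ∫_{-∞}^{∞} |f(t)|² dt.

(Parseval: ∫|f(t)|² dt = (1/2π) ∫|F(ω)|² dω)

∫|f(t)|² dt = \frac{\sqrt{2} \sqrt{\pi}}{4}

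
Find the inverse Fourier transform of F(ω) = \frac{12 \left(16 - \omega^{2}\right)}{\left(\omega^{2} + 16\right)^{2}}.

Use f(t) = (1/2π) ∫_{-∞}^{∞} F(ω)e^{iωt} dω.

f(t) = 6 e^{- 4 \left|{t}\right|} \left|{t}\right|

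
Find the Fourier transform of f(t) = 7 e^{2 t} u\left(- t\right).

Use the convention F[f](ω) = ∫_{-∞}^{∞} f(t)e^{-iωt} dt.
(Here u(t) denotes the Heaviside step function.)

F(ω) = - \frac{7}{i \omega - 2}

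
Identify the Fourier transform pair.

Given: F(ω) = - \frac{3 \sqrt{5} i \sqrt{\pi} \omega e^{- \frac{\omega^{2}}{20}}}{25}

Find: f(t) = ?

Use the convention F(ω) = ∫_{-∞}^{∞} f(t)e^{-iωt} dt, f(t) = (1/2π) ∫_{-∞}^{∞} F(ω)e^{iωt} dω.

f(t) = 6 t e^{- 5 t^{2}}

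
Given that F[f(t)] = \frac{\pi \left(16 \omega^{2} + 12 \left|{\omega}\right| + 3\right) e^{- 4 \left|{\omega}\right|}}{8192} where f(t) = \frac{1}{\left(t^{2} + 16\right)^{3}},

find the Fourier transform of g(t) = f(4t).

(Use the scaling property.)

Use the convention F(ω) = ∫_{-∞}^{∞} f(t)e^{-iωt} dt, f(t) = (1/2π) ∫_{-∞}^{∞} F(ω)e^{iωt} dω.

F[g](ω) = \frac{\pi \left(\omega^{2} + 3 \left|{\omega}\right| + 3\right) e^{- \left|{\omega}\right|}}{32768}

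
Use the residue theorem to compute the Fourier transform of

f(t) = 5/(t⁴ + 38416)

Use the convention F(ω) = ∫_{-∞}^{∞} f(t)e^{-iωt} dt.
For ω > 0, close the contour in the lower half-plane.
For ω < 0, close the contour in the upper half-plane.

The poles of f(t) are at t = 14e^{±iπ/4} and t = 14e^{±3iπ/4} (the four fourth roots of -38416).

Let g(z) = f(z)e^{-iωz}; for large |z| the factor e^{-iωz} decays in the lower half-plane when ω > 0 and in the upper half-plane when ω < 0.

Case ω > 0 (lower half-plane, clockwise contour ⇒ F(ω) = -2πi·ΣRes):
  Res_{z = - 7 \sqrt{2} - 7 \sqrt{2} i} g(z) = \frac{5 \sqrt{2} i \left(1 - i\right) e^{7 \sqrt{2} \omega \left(-1 + i\right)}}{21952}
  Res_{z = 7 \sqrt{2} - 7 \sqrt{2} i} g(z) = \frac{5 \sqrt{2} i \left(1 + i\right) e^{- 7 \sqrt{2} \omega \left(1 + i\right)}}{21952}
  F(ω) = -2πi·ΣRes = \frac{5 \sqrt{2} \pi \left(1 - i\right) \left(e^{14 \sqrt{2} i \omega} + i\right) e^{- 7 \sqrt{2} \omega \left(1 + i\right)}}{10976} = \frac{5 \pi e^{- 7 \sqrt{2} \omega} \sin{\left(7 \sqrt{2} \omega + \frac{\pi}{4} \right)}}{2744}

Case ω < 0 (upper half-plane, counterclockwise contour ⇒ F(ω) = +2πi·ΣRes):
  Res_{z = 7 \sqrt{2} + 7 \sqrt{2} i} g(z) = \frac{5 \sqrt{2} i \left(-1 + i\right) e^{7 \sqrt{2} \omega \left(1 - i\right)}}{21952}
  Res_{z = - 7 \sqrt{2} + 7 \sqrt{2} i} g(z) = \frac{5 \sqrt{2} \left(1 - i\right) e^{7 \sqrt{2} \omega \left(1 + i\right)}}{21952}
  F(ω) = 2πi·ΣRes = - \frac{5 \sqrt{2} i \pi \left(i \left(1 - i\right) e^{7 \sqrt{2} \omega \left(1 - i\right)} - \left(1 - i\right) e^{7 \sqrt{2} \omega \left(1 + i\right)}\right)}{10976} = \frac{5 \pi e^{7 \sqrt{2} \omega} \cos{\left(7 \sqrt{2} \omega + \frac{\pi}{4} \right)}}{2744}

Both cases combine into a single formula in |ω|:

F(ω) = \frac{5 \pi e^{- 7 \sqrt{2} \left|{\omega}\right|} \sin{\left(7 \sqrt{2} \left|{\omega}\right| + \frac{\pi}{4} \right)}}{2744}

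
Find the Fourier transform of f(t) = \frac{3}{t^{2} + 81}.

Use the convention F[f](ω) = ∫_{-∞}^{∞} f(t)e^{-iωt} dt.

F(ω) = \frac{\pi e^{- 9 \left|{\omega}\right|}}{3}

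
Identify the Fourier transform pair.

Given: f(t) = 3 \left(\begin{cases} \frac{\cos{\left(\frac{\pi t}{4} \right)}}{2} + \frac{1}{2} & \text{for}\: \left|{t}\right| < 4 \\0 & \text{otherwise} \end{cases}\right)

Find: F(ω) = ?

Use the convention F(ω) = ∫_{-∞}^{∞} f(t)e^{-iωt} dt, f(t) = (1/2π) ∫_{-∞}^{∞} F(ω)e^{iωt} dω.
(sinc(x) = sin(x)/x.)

F(ω) = - \frac{12 \pi^{2} \operatorname{sinc}{\left(4 \omega \right)}}{16 \omega^{2} - \pi^{2}}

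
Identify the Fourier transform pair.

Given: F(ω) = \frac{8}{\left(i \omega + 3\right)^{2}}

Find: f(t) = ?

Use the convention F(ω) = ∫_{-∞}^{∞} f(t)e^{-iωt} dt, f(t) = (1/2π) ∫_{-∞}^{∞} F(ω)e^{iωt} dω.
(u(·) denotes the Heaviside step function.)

f(t) = 8 t e^{- 3 t} u\left(t\right)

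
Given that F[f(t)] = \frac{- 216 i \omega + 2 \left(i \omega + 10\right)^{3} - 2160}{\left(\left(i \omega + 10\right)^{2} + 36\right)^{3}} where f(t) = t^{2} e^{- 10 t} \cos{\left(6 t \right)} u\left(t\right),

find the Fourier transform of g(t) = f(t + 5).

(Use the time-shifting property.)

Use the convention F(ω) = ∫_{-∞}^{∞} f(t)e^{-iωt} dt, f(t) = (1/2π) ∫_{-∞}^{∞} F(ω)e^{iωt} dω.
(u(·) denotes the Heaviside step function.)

F[g](ω) = \frac{2 \left(- 108 i \omega + \left(i \omega + 10\right)^{3} - 1080\right) e^{5 i \omega}}{\left(\left(i \omega + 10\right)^{2} + 36\right)^{3}}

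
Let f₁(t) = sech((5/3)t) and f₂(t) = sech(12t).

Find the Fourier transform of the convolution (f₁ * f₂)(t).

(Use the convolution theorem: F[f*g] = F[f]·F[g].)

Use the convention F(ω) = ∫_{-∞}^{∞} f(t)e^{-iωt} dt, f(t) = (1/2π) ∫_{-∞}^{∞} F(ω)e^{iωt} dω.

F[f₁*f₂](ω) = \frac{\pi^{2}}{20 \cosh{\left(\frac{\pi \omega}{24} \right)} \cosh{\left(\frac{3 \pi \omega}{10} \right)}}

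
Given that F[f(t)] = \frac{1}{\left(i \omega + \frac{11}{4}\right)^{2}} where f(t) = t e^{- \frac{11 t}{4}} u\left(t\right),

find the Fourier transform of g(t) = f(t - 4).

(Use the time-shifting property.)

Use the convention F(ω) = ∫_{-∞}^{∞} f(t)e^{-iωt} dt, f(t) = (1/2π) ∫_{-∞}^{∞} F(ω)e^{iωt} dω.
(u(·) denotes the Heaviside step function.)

F[g](ω) = \frac{16 e^{- 4 i \omega}}{\left(4 i \omega + 11\right)^{2}}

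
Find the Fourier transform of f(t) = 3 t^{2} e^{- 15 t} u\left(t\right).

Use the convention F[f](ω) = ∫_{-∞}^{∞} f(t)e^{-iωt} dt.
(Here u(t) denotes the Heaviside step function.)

F(ω) = \frac{6}{\left(i \omega + 15\right)^{3}}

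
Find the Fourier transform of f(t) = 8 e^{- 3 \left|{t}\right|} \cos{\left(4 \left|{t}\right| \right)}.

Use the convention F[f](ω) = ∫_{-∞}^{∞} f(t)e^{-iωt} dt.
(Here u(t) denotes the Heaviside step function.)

F(ω) = \frac{48 \left(\omega^{2} + 25\right)}{\omega^{4} - 14 \omega^{2} + 625}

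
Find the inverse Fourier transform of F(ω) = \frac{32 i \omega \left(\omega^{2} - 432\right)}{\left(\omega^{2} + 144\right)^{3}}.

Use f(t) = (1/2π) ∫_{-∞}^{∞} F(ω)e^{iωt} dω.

f(t) = 8 t e^{- 12 \left|{t}\right|} \left|{t}\right|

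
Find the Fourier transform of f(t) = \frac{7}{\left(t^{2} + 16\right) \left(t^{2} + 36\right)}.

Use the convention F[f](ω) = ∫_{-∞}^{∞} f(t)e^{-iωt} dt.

F(ω) = \frac{7 \pi \left(3 e^{2 \left|{\omega}\right|} - 2\right) e^{- 6 \left|{\omega}\right|}}{240}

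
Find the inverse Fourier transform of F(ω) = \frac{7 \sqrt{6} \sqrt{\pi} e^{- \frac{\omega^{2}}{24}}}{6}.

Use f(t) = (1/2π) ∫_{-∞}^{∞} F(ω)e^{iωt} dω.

f(t) = 7 e^{- 6 t^{2}}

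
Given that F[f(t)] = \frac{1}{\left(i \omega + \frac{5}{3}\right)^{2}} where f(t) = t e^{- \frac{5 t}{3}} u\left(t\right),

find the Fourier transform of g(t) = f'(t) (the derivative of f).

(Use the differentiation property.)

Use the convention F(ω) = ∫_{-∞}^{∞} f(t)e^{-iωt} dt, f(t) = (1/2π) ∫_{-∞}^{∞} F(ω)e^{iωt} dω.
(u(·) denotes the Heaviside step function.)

F[g](ω) = \frac{9 i \omega}{\left(3 i \omega + 5\right)^{2}}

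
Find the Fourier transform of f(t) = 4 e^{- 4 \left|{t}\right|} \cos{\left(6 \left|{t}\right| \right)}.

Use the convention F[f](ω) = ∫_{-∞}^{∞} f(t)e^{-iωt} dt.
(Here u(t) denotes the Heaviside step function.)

F(ω) = \frac{32 \left(\omega^{2} + 52\right)}{\omega^{4} - 40 \omega^{2} + 2704}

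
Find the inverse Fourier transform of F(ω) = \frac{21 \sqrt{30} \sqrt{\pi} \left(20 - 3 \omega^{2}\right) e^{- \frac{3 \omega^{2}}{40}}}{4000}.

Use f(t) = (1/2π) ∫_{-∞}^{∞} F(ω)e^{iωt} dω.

f(t) = 7 t^{2} e^{- \frac{10 t^{2}}{3}}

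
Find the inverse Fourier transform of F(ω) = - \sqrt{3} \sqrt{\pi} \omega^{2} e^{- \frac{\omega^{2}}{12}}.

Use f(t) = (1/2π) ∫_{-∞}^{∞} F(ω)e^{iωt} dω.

f(t) = 9 \left(12 t^{2} - 2\right) e^{- 3 t^{2}}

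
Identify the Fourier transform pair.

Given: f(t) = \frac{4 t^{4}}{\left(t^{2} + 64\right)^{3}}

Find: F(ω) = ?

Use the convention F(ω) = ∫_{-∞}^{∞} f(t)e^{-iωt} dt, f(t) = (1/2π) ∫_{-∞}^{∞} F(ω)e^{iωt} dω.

F(ω) = \frac{\pi \left(64 \omega^{2} - 40 \left|{\omega}\right| + 3\right) e^{- 8 \left|{\omega}\right|}}{16}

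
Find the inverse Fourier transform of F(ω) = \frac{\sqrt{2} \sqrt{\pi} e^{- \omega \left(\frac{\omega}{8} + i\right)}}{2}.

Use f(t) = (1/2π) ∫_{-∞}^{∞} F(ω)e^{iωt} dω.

f(t) = e^{- 2 \left(t - 1\right)^{2}}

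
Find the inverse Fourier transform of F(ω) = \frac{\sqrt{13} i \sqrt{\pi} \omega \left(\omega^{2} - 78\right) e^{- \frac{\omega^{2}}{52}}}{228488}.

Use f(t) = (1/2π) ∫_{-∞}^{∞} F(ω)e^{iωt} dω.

f(t) = t^{3} e^{- 13 t^{2}}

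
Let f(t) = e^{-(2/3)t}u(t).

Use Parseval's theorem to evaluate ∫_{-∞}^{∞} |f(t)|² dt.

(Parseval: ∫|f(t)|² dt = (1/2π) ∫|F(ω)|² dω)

∫|f(t)|² dt = \frac{3}{4}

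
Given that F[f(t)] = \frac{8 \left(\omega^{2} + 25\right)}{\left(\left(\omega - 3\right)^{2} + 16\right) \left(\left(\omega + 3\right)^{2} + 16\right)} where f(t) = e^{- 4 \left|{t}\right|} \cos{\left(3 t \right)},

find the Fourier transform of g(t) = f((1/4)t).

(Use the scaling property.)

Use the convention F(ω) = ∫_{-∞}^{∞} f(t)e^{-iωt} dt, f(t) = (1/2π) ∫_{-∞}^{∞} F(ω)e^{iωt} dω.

F[g](ω) = \frac{32 \left(16 \omega^{2} + 25\right)}{256 \omega^{4} + 224 \omega^{2} + 625}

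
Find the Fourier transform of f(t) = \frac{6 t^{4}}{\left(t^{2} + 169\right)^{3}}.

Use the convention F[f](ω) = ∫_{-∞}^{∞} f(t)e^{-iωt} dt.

F(ω) = \frac{3 \pi \left(169 \omega^{2} - 65 \left|{\omega}\right| + 3\right) e^{- 13 \left|{\omega}\right|}}{52}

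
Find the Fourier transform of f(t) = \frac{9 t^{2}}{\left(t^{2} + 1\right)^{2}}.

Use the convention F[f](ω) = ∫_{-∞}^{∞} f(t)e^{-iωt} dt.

F(ω) = \frac{9 \pi \left(1 - \left|{\omega}\right|\right) e^{- \left|{\omega}\right|}}{2}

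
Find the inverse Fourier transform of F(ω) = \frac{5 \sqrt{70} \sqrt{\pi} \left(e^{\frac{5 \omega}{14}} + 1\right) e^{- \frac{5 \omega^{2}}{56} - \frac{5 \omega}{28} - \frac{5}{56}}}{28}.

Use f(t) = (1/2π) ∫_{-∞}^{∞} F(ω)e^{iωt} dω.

f(t) = 5 e^{- \frac{14 t^{2}}{5}} \cos{\left(t \right)}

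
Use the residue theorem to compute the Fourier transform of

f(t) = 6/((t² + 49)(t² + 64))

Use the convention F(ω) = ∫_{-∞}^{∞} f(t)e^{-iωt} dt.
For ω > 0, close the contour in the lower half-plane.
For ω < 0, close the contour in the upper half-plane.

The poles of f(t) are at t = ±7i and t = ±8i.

Let g(z) = f(z)e^{-iωz}; for large |z| the factor e^{-iωz} decays in the lower half-plane when ω > 0 and in the upper half-plane when ω < 0.

Case ω > 0 (lower half-plane, clockwise contour ⇒ F(ω) = -2πi·ΣRes):
  Res_{z = - 7 i} g(z) = \frac{i e^{- 7 \omega}}{35}
  Res_{z = - 8 i} g(z) = - \frac{i e^{- 8 \omega}}{40}
  F(ω) = -2πi·ΣRes = \frac{\pi \left(8 e^{\omega} - 7\right) e^{- 8 \omega}}{140}

Case ω < 0 (upper half-plane, counterclockwise contour ⇒ F(ω) = +2πi·ΣRes):
  Res_{z = 7 i} g(z) = - \frac{i e^{7 \omega}}{35}
  Res_{z = 8 i} g(z) = \frac{i e^{8 \omega}}{40}
  F(ω) = 2πi·ΣRes = \frac{\pi \left(8 - 7 e^{\omega}\right) e^{7 \omega}}{140}

Both cases combine into a single formula in |ω|:

F(ω) = \frac{\pi \left(8 e^{\left|{\omega}\right|} - 7\right) e^{- 8 \left|{\omega}\right|}}{140}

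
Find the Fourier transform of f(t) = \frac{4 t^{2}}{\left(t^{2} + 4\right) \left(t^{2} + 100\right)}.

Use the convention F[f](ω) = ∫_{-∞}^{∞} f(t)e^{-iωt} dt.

F(ω) = \frac{\pi \left(5 - e^{8 \left|{\omega}\right|}\right) e^{- 10 \left|{\omega}\right|}}{12}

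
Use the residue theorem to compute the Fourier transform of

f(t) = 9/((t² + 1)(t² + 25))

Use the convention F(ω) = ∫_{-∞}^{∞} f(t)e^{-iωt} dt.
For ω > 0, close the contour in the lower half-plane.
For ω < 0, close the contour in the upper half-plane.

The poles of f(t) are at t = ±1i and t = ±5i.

Let g(z) = f(z)e^{-iωz}; for large |z| the factor e^{-iωz} decays in the lower half-plane when ω > 0 and in the upper half-plane when ω < 0.

Case ω > 0 (lower half-plane, clockwise contour ⇒ F(ω) = -2πi·ΣRes):
  Res_{z = - i} g(z) = \frac{3 i e^{- \omega}}{16}
  Res_{z = - 5 i} g(z) = - \frac{3 i e^{- 5 \omega}}{80}
  F(ω) = -2πi·ΣRes = \frac{3 \pi \left(5 e^{4 \omega} - 1\right) e^{- 5 \omega}}{40}

Case ω < 0 (upper half-plane, counterclockwise contour ⇒ F(ω) = +2πi·ΣRes):
  Res_{z = i} g(z) = - \frac{3 i e^{\omega}}{16}
  Res_{z = 5 i} g(z) = \frac{3 i e^{5 \omega}}{80}
  F(ω) = 2πi·ΣRes = \frac{3 \pi \left(5 - e^{4 \omega}\right) e^{\omega}}{40}

Both cases combine into a single formula in |ω|:

F(ω) = \frac{3 \pi \left(5 e^{4 \left|{\omega}\right|} - 1\right) e^{- 5 \left|{\omega}\right|}}{40}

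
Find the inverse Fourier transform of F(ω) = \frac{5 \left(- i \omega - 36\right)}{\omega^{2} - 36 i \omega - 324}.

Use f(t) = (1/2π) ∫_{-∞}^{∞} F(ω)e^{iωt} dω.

f(t) = 5 \left(18 t + 1\right) e^{- 18 t} u\left(t\right)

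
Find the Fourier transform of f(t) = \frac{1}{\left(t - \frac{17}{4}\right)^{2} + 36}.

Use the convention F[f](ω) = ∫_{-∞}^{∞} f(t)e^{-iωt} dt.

F(ω) = \frac{\pi e^{- \frac{17 i \omega}{4} - 6 \left|{\omega}\right|}}{6}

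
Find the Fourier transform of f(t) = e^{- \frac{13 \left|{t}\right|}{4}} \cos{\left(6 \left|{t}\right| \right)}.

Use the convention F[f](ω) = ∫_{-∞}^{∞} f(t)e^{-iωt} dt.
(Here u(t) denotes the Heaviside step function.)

F(ω) = \frac{104 \left(16 \omega^{2} + 745\right)}{256 \omega^{4} - 13024 \omega^{2} + 555025}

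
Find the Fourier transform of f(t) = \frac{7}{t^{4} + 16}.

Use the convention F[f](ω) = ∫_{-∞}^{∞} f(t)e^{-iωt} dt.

F(ω) = \frac{7 \pi e^{- \sqrt{2} \left|{\omega}\right|} \sin{\left(\sqrt{2} \left|{\omega}\right| + \frac{\pi}{4} \right)}}{8}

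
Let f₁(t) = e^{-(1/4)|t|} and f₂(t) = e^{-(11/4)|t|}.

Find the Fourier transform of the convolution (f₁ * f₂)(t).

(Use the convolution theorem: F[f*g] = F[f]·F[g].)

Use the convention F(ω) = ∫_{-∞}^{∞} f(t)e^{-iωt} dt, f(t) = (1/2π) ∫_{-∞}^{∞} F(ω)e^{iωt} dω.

F[f₁*f₂](ω) = \frac{704}{256 \omega^{4} + 1952 \omega^{2} + 121}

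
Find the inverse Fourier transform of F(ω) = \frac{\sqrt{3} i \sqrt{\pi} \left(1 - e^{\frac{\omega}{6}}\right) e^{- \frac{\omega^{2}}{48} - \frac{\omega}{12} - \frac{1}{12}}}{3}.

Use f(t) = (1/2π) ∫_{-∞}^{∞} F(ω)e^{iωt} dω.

f(t) = 4 e^{- 12 t^{2}} \sin{\left(2 t \right)}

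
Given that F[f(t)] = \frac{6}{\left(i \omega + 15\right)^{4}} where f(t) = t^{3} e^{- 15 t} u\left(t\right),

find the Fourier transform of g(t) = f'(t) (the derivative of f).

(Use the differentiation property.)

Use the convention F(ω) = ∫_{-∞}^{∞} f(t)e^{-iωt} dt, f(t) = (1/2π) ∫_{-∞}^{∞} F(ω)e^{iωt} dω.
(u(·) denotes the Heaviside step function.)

F[g](ω) = \frac{6 i \omega}{\left(i \omega + 15\right)^{4}}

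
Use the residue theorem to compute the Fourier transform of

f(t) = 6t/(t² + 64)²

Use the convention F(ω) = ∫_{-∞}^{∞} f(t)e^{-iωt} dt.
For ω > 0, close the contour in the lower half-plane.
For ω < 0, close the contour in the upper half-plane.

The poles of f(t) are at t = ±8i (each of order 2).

Let g(z) = f(z)e^{-iωz}; for large |z| the factor e^{-iωz} decays in the lower half-plane when ω > 0 and in the upper half-plane when ω < 0.

Case ω > 0 (lower half-plane, clockwise contour ⇒ F(ω) = -2πi·ΣRes):
  Res_{z = - 8 i} g(z) = \frac{3 \omega e^{- 8 \omega}}{16} (pole of order 2)
  F(ω) = -2πi·ΣRes = - \frac{3 i \pi \omega e^{- 8 \omega}}{8}

Case ω < 0 (upper half-plane, counterclockwise contour ⇒ F(ω) = +2πi·ΣRes):
  Res_{z = 8 i} g(z) = - \frac{3 \omega e^{8 \omega}}{16} (pole of order 2)
  F(ω) = 2πi·ΣRes = - \frac{3 i \pi \omega e^{8 \omega}}{8}

Both cases combine into a single formula in |ω|:

F(ω) = - \frac{3 i \pi \omega e^{- 8 \left|{\omega}\right|}}{8}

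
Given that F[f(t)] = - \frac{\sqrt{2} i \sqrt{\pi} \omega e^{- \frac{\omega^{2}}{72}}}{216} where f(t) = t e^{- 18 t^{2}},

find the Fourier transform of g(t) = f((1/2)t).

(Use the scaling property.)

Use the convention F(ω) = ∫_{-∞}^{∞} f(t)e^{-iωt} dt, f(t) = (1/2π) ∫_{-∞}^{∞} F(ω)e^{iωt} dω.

F[g](ω) = - \frac{\sqrt{2} i \sqrt{\pi} \omega e^{- \frac{\omega^{2}}{18}}}{54}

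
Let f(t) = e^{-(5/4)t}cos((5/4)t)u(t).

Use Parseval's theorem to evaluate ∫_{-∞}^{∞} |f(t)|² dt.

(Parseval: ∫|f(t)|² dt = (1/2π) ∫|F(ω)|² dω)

∫|f(t)|² dt = \frac{3}{10}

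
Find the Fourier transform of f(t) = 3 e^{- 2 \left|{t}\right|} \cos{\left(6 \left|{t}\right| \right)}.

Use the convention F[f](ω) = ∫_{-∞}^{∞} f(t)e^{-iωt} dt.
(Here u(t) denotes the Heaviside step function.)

F(ω) = \frac{12 \left(\omega^{2} + 40\right)}{\omega^{4} - 64 \omega^{2} + 1600}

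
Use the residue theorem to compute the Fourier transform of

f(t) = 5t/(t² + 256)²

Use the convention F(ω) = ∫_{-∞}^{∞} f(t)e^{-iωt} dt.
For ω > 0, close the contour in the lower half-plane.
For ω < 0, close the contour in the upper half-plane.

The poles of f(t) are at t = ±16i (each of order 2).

Let g(z) = f(z)e^{-iωz}; for large |z| the factor e^{-iωz} decays in the lower half-plane when ω > 0 and in the upper half-plane when ω < 0.

Case ω > 0 (lower half-plane, clockwise contour ⇒ F(ω) = -2πi·ΣRes):
  Res_{z = - 16 i} g(z) = \frac{5 \omega e^{- 16 \omega}}{64} (pole of order 2)
  F(ω) = -2πi·ΣRes = - \frac{5 i \pi \omega e^{- 16 \omega}}{32}

Case ω < 0 (upper half-plane, counterclockwise contour ⇒ F(ω) = +2πi·ΣRes):
  Res_{z = 16 i} g(z) = - \frac{5 \omega e^{16 \omega}}{64} (pole of order 2)
  F(ω) = 2πi·ΣRes = - \frac{5 i \pi \omega e^{16 \omega}}{32}

Both cases combine into a single formula in |ω|:

F(ω) = - \frac{5 i \pi \omega e^{- 16 \left|{\omega}\right|}}{32}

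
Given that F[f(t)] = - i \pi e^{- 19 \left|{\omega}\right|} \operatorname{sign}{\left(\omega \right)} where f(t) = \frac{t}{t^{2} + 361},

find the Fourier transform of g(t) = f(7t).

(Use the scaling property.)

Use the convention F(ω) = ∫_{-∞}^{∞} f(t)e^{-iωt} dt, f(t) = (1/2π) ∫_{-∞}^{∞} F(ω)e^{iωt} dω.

F[g](ω) = - \frac{i \pi e^{- \frac{19 \left|{\omega}\right|}{7}} \operatorname{sign}{\left(\omega \right)}}{7}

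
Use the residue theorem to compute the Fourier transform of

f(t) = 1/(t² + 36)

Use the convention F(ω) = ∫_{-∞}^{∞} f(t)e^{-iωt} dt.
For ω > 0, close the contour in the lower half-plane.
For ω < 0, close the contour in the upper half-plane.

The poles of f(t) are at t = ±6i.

Let g(z) = f(z)e^{-iωz}; for large |z| the factor e^{-iωz} decays in the lower half-plane when ω > 0 and in the upper half-plane when ω < 0.

Case ω > 0 (lower half-plane, clockwise contour ⇒ F(ω) = -2πi·ΣRes):
  Res_{z = - 6 i} g(z) = \frac{i e^{- 6 \omega}}{12}
  F(ω) = -2πi·ΣRes = \frac{\pi e^{- 6 \omega}}{6}

Case ω < 0 (upper half-plane, counterclockwise contour ⇒ F(ω) = +2πi·ΣRes):
  Res_{z = 6 i} g(z) = - \frac{i e^{6 \omega}}{12}
  F(ω) = 2πi·ΣRes = \frac{\pi e^{6 \omega}}{6}

Both cases combine into a single formula in |ω|:

F(ω) = \frac{\pi e^{- 6 \left|{\omega}\right|}}{6}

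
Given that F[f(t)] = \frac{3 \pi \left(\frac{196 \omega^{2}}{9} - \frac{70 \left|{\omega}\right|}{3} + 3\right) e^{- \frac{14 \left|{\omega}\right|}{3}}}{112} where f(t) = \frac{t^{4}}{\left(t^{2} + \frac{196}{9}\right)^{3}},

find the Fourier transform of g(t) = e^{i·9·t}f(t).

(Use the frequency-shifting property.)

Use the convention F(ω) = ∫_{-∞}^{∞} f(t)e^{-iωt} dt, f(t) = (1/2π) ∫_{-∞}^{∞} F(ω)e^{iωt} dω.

F[g](ω) = \frac{\pi \left(196 \left(\omega - 9\right)^{2} - 210 \left|{\omega - 9}\right| + 27\right) e^{- \frac{14 \left|{\omega - 9}\right|}{3}}}{336}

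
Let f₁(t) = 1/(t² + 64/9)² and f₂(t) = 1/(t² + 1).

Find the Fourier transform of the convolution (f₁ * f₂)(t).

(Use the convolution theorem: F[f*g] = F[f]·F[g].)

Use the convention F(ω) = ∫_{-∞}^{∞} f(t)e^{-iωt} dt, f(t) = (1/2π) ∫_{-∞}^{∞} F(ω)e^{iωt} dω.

F[f₁*f₂](ω) = \frac{9 \pi^{2} \left(8 \left|{\omega}\right| + 3\right) e^{- \frac{11 \left|{\omega}\right|}{3}}}{1024}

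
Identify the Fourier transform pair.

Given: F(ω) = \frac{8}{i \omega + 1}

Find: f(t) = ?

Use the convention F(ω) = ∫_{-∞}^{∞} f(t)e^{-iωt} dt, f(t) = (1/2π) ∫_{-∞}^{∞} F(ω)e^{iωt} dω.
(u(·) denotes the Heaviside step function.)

f(t) = 8 e^{- t} u\left(t\right)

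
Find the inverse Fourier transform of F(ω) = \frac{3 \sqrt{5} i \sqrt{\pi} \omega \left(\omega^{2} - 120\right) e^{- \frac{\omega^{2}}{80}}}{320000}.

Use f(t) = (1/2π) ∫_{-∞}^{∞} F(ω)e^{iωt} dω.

f(t) = 6 t^{3} e^{- 20 t^{2}}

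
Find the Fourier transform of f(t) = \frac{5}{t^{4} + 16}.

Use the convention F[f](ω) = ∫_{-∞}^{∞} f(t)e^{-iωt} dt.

F(ω) = \frac{5 \pi e^{- \sqrt{2} \left|{\omega}\right|} \sin{\left(\sqrt{2} \left|{\omega}\right| + \frac{\pi}{4} \right)}}{8}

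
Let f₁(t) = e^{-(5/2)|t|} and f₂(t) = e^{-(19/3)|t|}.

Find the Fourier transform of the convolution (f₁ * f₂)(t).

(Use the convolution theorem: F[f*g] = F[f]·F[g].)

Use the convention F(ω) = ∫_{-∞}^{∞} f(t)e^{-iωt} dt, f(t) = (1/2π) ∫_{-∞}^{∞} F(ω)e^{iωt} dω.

F[f₁*f₂](ω) = \frac{2280}{36 \omega^{4} + 1669 \omega^{2} + 9025}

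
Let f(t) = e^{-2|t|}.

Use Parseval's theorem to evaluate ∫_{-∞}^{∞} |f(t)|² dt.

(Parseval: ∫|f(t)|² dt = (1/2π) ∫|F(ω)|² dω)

∫|f(t)|² dt = \frac{1}{2}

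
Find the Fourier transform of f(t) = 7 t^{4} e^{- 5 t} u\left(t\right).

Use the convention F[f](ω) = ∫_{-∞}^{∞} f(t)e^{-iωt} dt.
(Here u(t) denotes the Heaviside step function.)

F(ω) = \frac{168}{\left(i \omega + 5\right)^{5}}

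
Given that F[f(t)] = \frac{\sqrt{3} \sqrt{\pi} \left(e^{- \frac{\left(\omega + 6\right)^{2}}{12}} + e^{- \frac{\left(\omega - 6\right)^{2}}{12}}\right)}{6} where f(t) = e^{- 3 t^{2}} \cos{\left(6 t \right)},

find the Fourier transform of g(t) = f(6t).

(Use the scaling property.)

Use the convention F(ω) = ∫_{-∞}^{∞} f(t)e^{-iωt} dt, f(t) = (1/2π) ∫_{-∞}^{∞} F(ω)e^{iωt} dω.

F[g](ω) = \frac{\sqrt{3} \sqrt{\pi} \left(e^{\frac{\omega}{3}} + 1\right) e^{- \frac{\omega^{2}}{432} - \frac{\omega}{6} - 3}}{36}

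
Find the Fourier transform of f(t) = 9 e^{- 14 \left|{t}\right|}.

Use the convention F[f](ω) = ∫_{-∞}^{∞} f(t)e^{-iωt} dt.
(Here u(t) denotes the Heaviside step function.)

F(ω) = \frac{252}{\omega^{2} + 196}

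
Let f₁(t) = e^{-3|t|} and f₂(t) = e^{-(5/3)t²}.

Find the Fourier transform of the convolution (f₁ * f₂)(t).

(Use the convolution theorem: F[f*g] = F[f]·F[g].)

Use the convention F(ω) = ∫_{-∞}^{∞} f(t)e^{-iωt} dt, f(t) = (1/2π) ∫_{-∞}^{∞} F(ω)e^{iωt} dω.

F[f₁*f₂](ω) = \frac{6 \sqrt{15} \sqrt{\pi} e^{- \frac{3 \omega^{2}}{20}}}{5 \left(\omega^{2} + 9\right)}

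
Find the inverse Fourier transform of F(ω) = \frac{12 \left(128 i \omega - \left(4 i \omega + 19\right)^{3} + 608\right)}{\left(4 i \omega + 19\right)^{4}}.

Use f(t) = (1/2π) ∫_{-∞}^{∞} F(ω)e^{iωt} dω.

f(t) = 3 \left(t^{2} - 1\right) e^{- \frac{19 t}{4}} u\left(t\right)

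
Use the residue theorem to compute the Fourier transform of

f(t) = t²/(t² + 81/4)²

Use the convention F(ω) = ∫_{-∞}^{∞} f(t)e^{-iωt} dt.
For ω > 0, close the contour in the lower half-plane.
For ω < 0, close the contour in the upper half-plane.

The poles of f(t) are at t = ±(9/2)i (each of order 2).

Let g(z) = f(z)e^{-iωz}; for large |z| the factor e^{-iωz} decays in the lower half-plane when ω > 0 and in the upper half-plane when ω < 0.

Case ω > 0 (lower half-plane, clockwise contour ⇒ F(ω) = -2πi·ΣRes):
  Res_{z = - \frac{9 i}{2}} g(z) = \frac{i \left(2 - 9 \omega\right) e^{- \frac{9 \omega}{2}}}{36} (pole of order 2)
  F(ω) = -2πi·ΣRes = \frac{\pi \left(2 - 9 \omega\right) e^{- \frac{9 \omega}{2}}}{18}

Case ω < 0 (upper half-plane, counterclockwise contour ⇒ F(ω) = +2πi·ΣRes):
  Res_{z = \frac{9 i}{2}} g(z) = \frac{i \left(- 9 \omega - 2\right) e^{\frac{9 \omega}{2}}}{36} (pole of order 2)
  F(ω) = 2πi·ΣRes = \frac{\pi \left(9 \omega + 2\right) e^{\frac{9 \omega}{2}}}{18}

Both cases combine into a single formula in |ω|:

F(ω) = \frac{\pi \left(2 - 9 \left|{\omega}\right|\right) e^{- \frac{9 \left|{\omega}\right|}{2}}}{18}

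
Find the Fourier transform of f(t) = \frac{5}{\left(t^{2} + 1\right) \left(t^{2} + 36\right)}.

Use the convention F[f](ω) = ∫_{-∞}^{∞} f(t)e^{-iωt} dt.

F(ω) = \frac{\pi e^{- \left|{\omega}\right|}}{7} - \frac{\pi e^{- 6 \left|{\omega}\right|}}{42}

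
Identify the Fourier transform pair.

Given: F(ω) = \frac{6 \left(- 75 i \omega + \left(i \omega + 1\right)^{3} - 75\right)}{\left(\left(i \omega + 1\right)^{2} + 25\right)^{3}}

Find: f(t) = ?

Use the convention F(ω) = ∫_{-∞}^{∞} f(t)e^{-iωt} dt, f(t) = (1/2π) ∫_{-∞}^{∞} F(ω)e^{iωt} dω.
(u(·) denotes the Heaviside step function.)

f(t) = 3 t^{2} e^{- t} \cos{\left(5 t \right)} u\left(t\right)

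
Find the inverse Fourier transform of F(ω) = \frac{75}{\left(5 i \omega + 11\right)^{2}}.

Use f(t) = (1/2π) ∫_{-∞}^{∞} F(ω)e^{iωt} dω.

f(t) = 3 t e^{- \frac{11 t}{5}} u\left(t\right)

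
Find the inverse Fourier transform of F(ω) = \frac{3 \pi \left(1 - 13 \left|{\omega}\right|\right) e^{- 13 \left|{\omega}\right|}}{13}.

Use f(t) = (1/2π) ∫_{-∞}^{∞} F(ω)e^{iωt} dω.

f(t) = \frac{6 t^{2}}{\left(t^{2} + 169\right)^{2}}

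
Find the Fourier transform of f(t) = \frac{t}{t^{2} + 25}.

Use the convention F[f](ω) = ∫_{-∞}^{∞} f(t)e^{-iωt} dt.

F(ω) = - i \pi e^{- 5 \left|{\omega}\right|} \operatorname{sign}{\left(\omega \right)}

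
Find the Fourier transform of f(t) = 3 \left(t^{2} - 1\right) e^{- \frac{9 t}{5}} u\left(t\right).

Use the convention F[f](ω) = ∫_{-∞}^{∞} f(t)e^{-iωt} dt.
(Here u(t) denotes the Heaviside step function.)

F(ω) = \frac{15 \left(250 i \omega - \left(5 i \omega + 9\right)^{3} + 450\right)}{\left(5 i \omega + 9\right)^{4}}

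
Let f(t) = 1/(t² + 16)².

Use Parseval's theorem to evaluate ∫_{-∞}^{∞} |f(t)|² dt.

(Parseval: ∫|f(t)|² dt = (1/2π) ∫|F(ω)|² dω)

∫|f(t)|² dt = \frac{5 \pi}{262144}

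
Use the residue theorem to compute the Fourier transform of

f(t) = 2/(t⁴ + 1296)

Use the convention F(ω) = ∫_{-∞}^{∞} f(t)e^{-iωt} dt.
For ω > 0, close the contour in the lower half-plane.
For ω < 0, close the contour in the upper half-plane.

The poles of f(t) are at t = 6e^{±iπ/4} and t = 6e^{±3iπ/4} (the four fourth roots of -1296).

Let g(z) = f(z)e^{-iωz}; for large |z| the factor e^{-iωz} decays in the lower half-plane when ω > 0 and in the upper half-plane when ω < 0.

Case ω > 0 (lower half-plane, clockwise contour ⇒ F(ω) = -2πi·ΣRes):
  Res_{z = - 3 \sqrt{2} - 3 \sqrt{2} i} g(z) = \frac{\sqrt{2} i \left(1 - i\right) e^{3 \sqrt{2} \omega \left(-1 + i\right)}}{864}
  Res_{z = 3 \sqrt{2} - 3 \sqrt{2} i} g(z) = \frac{\sqrt{2} i \left(1 + i\right) e^{- 3 \sqrt{2} \omega \left(1 + i\right)}}{864}
  F(ω) = -2πi·ΣRes = \frac{\sqrt{2} \pi \left(1 - i\right) \left(e^{6 \sqrt{2} i \omega} + i\right) e^{- 3 \sqrt{2} \omega \left(1 + i\right)}}{432} = \frac{\pi e^{- 3 \sqrt{2} \omega} \sin{\left(3 \sqrt{2} \omega + \frac{\pi}{4} \right)}}{108}

Case ω < 0 (upper half-plane, counterclockwise contour ⇒ F(ω) = +2πi·ΣRes):
  Res_{z = 3 \sqrt{2} + 3 \sqrt{2} i} g(z) = \frac{\sqrt{2} i \left(-1 + i\right) e^{3 \sqrt{2} \omega \left(1 - i\right)}}{864}
  Res_{z = - 3 \sqrt{2} + 3 \sqrt{2} i} g(z) = \frac{\sqrt{2} \left(1 - i\right) e^{3 \sqrt{2} \omega \left(1 + i\right)}}{864}
  F(ω) = 2πi·ΣRes = - \frac{\sqrt{2} i \pi \left(i \left(1 - i\right) e^{3 \sqrt{2} \omega \left(1 - i\right)} - \left(1 - i\right) e^{3 \sqrt{2} \omega \left(1 + i\right)}\right)}{432} = \frac{\pi e^{3 \sqrt{2} \omega} \cos{\left(3 \sqrt{2} \omega + \frac{\pi}{4} \right)}}{108}

Both cases combine into a single formula in |ω|:

F(ω) = \frac{\pi e^{- 3 \sqrt{2} \left|{\omega}\right|} \sin{\left(3 \sqrt{2} \left|{\omega}\right| + \frac{\pi}{4} \right)}}{108}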